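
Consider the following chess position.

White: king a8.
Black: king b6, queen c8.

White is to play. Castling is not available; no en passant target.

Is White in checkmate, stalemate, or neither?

White to move; white king on a8.
In check: yes, from the black queen on c8.
King squares — a7: attacked by Kb6; b7: attacked by Kb6; b8: attacked by Qc8.
Legal moves for White: none.
In check with no legal moves → checkmate.

checkmate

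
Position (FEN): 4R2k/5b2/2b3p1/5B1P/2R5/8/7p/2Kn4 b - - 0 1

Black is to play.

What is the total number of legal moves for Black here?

5

Black to move; king on h8.
In check: yes, from the white rook on e8.
Legal moves: Kh7, Kg7, Bg8, Bfxe8, Bcxe8.
Count: 5.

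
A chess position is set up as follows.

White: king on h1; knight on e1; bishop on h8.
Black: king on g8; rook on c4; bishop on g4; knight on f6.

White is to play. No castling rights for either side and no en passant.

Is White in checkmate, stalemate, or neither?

neither

White to move; white king on h1.
In check: no.
Legal moves for White: Bg7, Bxf6, Kh2, Kg2, Kg1, Nf3, Nd3, Ng2, Nc2.
White has 9 legal moves and is not in check → neither.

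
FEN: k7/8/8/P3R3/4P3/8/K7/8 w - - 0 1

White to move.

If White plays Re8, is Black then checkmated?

After Re8: black king on a8; in check: yes, from the white rook on e8.
Black has 2 legal replies: Kb7, Ka7.
In check but a legal move exists → not checkmate.

no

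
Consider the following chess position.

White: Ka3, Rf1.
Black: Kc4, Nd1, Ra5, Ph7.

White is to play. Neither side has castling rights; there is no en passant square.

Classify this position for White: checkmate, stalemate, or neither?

White to move; white king on a3.
In check: yes, from the black rook on a5.
King squares — a2: attacked by Ra5; b2: attacked by Nd1; b3: attacked by Kc4; a4: attacked by Ra5; b4: attacked by Kc4.
Legal moves for White: none.
In check with no legal moves → checkmate.

checkmate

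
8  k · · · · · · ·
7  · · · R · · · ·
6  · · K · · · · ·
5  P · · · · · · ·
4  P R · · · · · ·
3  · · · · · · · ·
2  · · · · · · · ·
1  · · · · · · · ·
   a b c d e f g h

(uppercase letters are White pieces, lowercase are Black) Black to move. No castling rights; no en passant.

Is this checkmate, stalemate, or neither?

stalemate

Black to move; black king on a8.
In check: no.
King squares — a7: attacked by Rd7; b7: attacked by Rb4; b8: attacked by Rb4.
Legal moves for Black: none.
Not in check and no legal moves → stalemate.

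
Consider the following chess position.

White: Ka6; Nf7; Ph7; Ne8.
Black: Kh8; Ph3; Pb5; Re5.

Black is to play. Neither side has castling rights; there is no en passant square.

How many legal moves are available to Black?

1

Black to move; king on h8.
In check: yes, from the white knight on f7.
Legal moves: Kxh7.
Count: 1.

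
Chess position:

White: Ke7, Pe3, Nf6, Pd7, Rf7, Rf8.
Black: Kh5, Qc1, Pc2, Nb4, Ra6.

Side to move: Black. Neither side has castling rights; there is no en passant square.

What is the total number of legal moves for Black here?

5

Black to move; king on h5.
In check: yes, from the white knight on f6.
Legal moves: Kh6, Kg6, Kg5, Kh4, Rxf6.
Count: 5.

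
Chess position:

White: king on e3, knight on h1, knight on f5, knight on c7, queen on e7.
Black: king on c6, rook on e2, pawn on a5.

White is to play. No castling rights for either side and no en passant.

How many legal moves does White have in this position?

White to move; king on e3.
In check: yes, from the black rook on e2.
Legal moves: Kf4, Kd4, Kf3, Kd3, Kxe2.
Count: 5.

5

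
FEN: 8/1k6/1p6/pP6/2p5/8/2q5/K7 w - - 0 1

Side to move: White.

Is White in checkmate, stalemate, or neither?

stalemate

White to move; white king on a1.
In check: no.
King squares — b1: attacked by Qc2; a2: attacked by Qc2; b2: attacked by Qc2.
Legal moves for White: none.
Not in check and no legal moves → stalemate.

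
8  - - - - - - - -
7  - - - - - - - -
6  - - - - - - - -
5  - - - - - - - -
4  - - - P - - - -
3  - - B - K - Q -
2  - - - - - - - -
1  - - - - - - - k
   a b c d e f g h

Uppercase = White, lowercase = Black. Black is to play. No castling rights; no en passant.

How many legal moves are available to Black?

Black to move; king on h1.
In check: no.
Legal moves: none.
Count: 0.

0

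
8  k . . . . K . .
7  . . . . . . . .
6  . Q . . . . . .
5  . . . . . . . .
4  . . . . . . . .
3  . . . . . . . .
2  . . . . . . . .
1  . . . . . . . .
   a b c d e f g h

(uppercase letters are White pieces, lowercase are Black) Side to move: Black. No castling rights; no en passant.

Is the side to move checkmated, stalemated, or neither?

Black to move; black king on a8.
In check: no.
King squares — a7: attacked by Qb6; b7: attacked by Qb6; b8: attacked by Qb6.
Legal moves for Black: none.
Not in check and no legal moves → stalemate.

stalemate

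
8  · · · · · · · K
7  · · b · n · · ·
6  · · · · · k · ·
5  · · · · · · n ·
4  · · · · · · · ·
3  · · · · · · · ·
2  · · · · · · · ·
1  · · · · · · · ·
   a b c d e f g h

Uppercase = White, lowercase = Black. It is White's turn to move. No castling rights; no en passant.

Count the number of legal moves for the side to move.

White to move; king on h8.
In check: no.
Legal moves: none.
Count: 0.

0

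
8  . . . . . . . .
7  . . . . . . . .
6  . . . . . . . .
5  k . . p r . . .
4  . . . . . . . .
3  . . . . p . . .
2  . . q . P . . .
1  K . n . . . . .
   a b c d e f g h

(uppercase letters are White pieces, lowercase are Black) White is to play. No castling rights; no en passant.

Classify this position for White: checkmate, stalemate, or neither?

stalemate

White to move; white king on a1.
In check: no.
King squares — b1: attacked by Qc2; a2: attacked by Nc1; b2: attacked by Qc2.
Legal moves for White: none.
Not in check and no legal moves → stalemate.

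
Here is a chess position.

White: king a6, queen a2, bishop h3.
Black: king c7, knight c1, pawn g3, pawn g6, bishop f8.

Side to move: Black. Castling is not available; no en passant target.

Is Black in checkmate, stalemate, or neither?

Black to move; black king on c7.
In check: no.
Legal moves for Black: Bg7, Be7, Bh6, Bd6, Bc5, Bb4, Ba3, Kd8, Kb8, Kd6, Kc6, Nd3, Nb3, Ne2, Nxa2, g5, g2.
Black has 17 legal moves and is not in check → neither.

neither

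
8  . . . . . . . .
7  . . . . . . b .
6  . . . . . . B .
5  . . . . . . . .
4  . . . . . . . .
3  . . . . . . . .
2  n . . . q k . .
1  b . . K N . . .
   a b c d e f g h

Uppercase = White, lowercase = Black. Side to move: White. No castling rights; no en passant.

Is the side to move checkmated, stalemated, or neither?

checkmate

White to move; white king on d1.
In check: yes, from the black queen on e2.
King squares — c1: attacked by Na2; e1: own knight; c2: attacked by Qe2; d2: attacked by Qe2; e2: attacked by Kf2.
Legal moves for White: none.
In check with no legal moves → checkmate.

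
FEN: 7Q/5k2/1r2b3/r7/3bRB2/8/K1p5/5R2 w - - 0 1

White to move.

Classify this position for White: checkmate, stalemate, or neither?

White to move; white king on a2.
In check: yes, from the black rook on a5 and the black bishop on e6.
King squares — a1: attacked by Bd4; b1: attacked by Pc2; b2: attacked by Bd4; a3: attacked by Ra5; b3: attacked by Rb6.
Legal moves for White: none.
In check with no legal moves → checkmate.

checkmate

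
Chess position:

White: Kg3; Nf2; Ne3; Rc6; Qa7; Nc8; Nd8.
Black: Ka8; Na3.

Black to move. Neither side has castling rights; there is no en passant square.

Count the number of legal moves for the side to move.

Black to move; king on a8.
In check: yes, from the white queen on a7.
Legal moves: none.
Count: 0.

0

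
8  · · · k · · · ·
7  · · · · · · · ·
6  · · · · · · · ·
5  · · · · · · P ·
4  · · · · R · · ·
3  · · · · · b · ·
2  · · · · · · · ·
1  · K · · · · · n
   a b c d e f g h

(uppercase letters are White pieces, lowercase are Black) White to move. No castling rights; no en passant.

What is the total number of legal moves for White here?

White to move; king on b1.
In check: no.
Legal moves: Re8+, Re7, Re6, Re5, Rh4, Rg4, Rf4, Rd4+, Rc4, Rb4, Ra4, Re3, Re2, Re1, Kc2, Kb2, Ka2, Kc1, Ka1, g6.
Count: 20.

20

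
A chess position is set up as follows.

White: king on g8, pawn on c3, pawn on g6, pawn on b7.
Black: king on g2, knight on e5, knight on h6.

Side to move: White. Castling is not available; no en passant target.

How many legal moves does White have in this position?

4

White to move; king on g8.
In check: yes, from the black knight on h6.
Legal moves: Kh8, Kf8, Kh7, Kg7.
Count: 4.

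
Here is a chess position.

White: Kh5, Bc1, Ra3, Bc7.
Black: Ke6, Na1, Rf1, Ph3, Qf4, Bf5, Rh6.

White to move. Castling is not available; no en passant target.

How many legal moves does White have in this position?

0

White to move; king on h5.
In check: yes, from the black rook on h6.
Legal moves: none.
Count: 0.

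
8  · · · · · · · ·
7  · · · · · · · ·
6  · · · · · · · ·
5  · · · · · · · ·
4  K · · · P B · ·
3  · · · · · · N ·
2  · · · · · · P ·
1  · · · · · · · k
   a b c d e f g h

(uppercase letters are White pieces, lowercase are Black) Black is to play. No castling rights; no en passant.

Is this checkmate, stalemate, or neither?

neither

Black to move; black king on h1.
In check: yes, from the white knight on g3.
Legal moves for Black: Kh2, Kxg2, Kg1.
Black is in check but has 3 legal moves → neither.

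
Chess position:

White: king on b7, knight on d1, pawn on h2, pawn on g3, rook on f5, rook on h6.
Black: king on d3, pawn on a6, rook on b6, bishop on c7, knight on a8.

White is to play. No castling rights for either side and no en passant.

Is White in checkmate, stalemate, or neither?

White to move; white king on b7.
In check: yes, from the black rook on b6.
King squares — a6: attacked by Rb6; b6: attacked by Bc7; c6: attacked by Rb6; a7: available; c7: attacked by Na8; a8: available; b8: attacked by Rb6; c8: available.
Legal moves for White: Kc8, Kxa8, Ka7, Rxb6.
White is in check but has 4 legal moves → neither.

neither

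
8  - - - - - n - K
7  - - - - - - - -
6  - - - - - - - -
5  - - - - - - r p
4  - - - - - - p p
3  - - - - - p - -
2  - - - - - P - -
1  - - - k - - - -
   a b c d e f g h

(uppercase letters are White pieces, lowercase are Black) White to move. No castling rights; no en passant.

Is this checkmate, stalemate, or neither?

stalemate

White to move; white king on h8.
In check: no.
King squares — g7: attacked by Rg5; h7: attacked by Nf8; g8: attacked by Rg5.
Legal moves for White: none.
Not in check and no legal moves → stalemate.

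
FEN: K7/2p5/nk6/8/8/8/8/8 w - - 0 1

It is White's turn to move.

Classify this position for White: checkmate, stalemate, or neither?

stalemate

White to move; white king on a8.
In check: no.
King squares — a7: attacked by Kb6; b7: attacked by Kb6; b8: attacked by Na6.
Legal moves for White: none.
Not in check and no legal moves → stalemate.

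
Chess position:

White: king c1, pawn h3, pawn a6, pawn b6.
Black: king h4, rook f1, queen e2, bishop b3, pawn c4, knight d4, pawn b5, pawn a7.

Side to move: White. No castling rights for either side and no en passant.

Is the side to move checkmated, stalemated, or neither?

checkmate

White to move; white king on c1.
In check: yes, from the black rook on f1.
King squares — b1: attacked by Rf1; d1: attacked by Rf1; b2: attacked by Qe2; c2: attacked by Qe2; d2: attacked by Qe2.
Legal moves for White: none.
In check with no legal moves → checkmate.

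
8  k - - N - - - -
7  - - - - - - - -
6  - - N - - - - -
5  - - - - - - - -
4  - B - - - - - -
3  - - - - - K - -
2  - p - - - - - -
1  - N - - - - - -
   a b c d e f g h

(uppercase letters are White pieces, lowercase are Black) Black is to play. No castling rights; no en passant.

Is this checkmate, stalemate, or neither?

stalemate

Black to move; black king on a8.
In check: no.
King squares — a7: attacked by Nc6; b7: attacked by Nd8; b8: attacked by Nc6.
Legal moves for Black: none.
Not in check and no legal moves → stalemate.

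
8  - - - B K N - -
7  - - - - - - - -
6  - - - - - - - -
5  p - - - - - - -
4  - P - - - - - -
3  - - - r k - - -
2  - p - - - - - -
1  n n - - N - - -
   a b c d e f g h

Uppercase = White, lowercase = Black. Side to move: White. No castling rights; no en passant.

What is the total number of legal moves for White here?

19

White to move; king on e8.
In check: no.
Legal moves: Nh7, Nd7, Ng6, Ne6, Kf7, Ke7, Be7, Bc7, Bf6, Bb6+, Bg5+, Bxa5, Bh4, Nf3, Nxd3, Ng2+, Nc2+, bxa5, b5.
Count: 19.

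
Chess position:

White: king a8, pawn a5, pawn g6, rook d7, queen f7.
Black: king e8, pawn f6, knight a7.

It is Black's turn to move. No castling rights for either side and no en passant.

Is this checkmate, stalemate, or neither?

checkmate

Black to move; black king on e8.
In check: yes, from the white queen on f7.
King squares — d7: attacked by Qf7; e7: attacked by Rd7; f7: attacked by Pg6; d8: attacked by Rd7; f8: attacked by Qf7.
Legal moves for Black: none.
In check with no legal moves → checkmate.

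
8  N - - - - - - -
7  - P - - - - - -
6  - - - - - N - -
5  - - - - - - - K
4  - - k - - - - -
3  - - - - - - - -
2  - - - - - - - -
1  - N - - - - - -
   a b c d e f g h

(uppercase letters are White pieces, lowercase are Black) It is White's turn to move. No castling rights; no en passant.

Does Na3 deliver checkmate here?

no

After Na3: black king on c4; in check: yes, from the white knight on a3.
Black has 6 legal replies: Kc5, Kd4, Kb4, Kd3, Kc3, Kb3.
In check but a legal move exists → not checkmate.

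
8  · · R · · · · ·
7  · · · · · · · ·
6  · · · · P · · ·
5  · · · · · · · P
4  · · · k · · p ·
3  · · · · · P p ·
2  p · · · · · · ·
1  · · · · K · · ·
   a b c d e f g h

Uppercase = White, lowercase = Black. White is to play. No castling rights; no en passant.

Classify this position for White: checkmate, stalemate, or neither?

neither

White to move; white king on e1.
In check: no.
Legal moves for White include: Rh8, Rg8, Rf8, Re8, Rd8+, Rb8, Ra8, Rc7, Rc6, Rc5, Rc4+, Rc3, Rc2, Rc1, Ke2, Kd2, Kf1, Kd1, ... (list truncated; more exist).
White has legal moves and is not in check → neither.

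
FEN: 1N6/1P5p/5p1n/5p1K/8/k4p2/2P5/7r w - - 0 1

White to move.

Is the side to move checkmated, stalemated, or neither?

White to move; white king on h5.
In check: yes, from the black rook on h1.
King squares — g4: attacked by Pf5; h4: attacked by Rh1; g5: attacked by Pf6; g6: attacked by Ph7; h6: attacked by Rh1.
Legal moves for White: none.
In check with no legal moves → checkmate.

checkmate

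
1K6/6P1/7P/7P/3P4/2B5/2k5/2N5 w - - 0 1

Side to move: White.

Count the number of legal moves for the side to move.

21

White to move; king on b8.
In check: no.
Legal moves: Kc8, Ka8, Kc7, Kb7, Ka7, Ba5, Bb4, Bd2, Bb2, Be1, Ba1, Nd3, Nb3, Ne2, Na2, g8=Q, g8=R, g8=B, g8=N, h7, d5.
Count: 21.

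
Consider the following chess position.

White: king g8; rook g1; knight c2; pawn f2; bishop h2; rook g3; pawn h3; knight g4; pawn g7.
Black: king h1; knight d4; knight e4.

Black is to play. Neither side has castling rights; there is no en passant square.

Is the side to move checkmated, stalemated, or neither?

Black to move; black king on h1.
In check: yes, from the white rook on g1.
King squares — g1: attacked by Bh2; g2: attacked by Rg1; h2: attacked by Ng4.
Legal moves for Black: none.
In check with no legal moves → checkmate.

checkmate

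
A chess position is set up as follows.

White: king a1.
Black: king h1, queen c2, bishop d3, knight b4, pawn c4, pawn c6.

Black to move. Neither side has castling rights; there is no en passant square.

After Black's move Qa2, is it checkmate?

yes

After Qa2: white king on a1; in check: yes, from the black queen on a2.
King squares — b1: attacked by Qa2; a2: attacked by Nb4; b2: attacked by Qa2.
White has no legal moves → checkmate.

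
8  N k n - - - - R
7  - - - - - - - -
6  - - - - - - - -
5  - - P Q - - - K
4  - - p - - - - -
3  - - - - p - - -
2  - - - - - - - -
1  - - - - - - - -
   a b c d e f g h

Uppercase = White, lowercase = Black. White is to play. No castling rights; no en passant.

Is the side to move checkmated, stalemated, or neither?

White to move; white king on h5.
In check: no.
Legal moves for White include: Rg8, Rf8, Re8, Rd8, Rxc8+, Rh7, Rh6, Nc7, Nb6, Kh6, Kg6, Kg5, Kh4, Kg4, Qg8, Qd8, Qf7, Qd7, ... (list truncated; more exist).
White has legal moves and is not in check → neither.

neither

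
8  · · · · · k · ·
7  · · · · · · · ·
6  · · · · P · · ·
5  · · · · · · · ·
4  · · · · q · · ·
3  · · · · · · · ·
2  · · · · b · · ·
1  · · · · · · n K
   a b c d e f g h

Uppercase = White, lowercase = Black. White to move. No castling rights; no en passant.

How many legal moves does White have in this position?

White to move; king on h1.
In check: yes, from the black queen on e4.
Legal moves: Kh2, Kxg1.
Count: 2.

2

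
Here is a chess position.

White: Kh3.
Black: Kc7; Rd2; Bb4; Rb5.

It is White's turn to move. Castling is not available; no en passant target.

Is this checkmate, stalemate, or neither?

White to move; white king on h3.
In check: no.
Legal moves for White: Kh4, Kg4, Kg3.
White has 3 legal moves and is not in check → neither.

neither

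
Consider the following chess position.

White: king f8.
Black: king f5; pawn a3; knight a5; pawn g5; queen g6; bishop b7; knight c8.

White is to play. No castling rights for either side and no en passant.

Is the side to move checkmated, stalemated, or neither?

stalemate

White to move; white king on f8.
In check: no.
King squares — e7: attacked by Nc8; f7: attacked by Qg6; g7: attacked by Qg6; e8: attacked by Qg6; g8: attacked by Qg6.
Legal moves for White: none.
Not in check and no legal moves → stalemate.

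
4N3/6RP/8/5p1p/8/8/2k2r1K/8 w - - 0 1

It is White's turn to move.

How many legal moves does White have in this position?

White to move; king on h2.
In check: yes, from the black rook on f2.
Legal moves: Kh3, Kg3, Kh1, Kg1, Rg2.
Count: 5.

5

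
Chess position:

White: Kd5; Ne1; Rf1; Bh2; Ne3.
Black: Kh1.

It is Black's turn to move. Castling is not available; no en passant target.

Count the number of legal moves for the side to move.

1

Black to move; king on h1.
In check: yes, from the white rook on f1.
Legal moves: Kxh2.
Count: 1.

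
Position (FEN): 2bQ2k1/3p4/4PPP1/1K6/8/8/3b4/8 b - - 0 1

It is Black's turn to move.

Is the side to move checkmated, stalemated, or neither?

Black to move; black king on g8.
In check: yes, from the white queen on d8.
King squares — f7: attacked by Pe6; g7: attacked by Pf6; h7: attacked by Pg6; f8: attacked by Qd8; h8: attacked by Qd8.
Legal moves for Black: none.
In check with no legal moves → checkmate.

checkmate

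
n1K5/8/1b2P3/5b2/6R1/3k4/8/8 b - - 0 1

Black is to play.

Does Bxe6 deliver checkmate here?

After Bxe6: white king on c8; in check: yes, from the black bishop on e6.
White has 2 legal replies: Kb8, Kb7.
In check but a legal move exists → not checkmate.

no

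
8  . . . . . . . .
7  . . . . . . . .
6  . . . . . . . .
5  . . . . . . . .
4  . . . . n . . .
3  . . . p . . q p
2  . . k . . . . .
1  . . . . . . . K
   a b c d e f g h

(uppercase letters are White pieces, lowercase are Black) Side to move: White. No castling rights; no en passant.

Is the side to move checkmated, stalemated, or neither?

White to move; white king on h1.
In check: no.
King squares — g1: attacked by Qg3; g2: attacked by Qg3; h2: attacked by Qg3.
Legal moves for White: none.
Not in check and no legal moves → stalemate.

stalemate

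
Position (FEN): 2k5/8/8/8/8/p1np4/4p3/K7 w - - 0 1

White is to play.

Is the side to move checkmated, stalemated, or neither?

White to move; white king on a1.
In check: no.
King squares — b1: attacked by Nc3; a2: attacked by Nc3; b2: attacked by Pa3.
Legal moves for White: none.
Not in check and no legal moves → stalemate.

stalemate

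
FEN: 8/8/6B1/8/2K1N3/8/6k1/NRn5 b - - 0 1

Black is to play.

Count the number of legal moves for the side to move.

10

Black to move; king on g2.
In check: no.
Legal moves: Kh3, Kf3, Kh2, Kh1, Kg1, Kf1, Nd3, Nb3, Ne2, Na2.
Count: 10.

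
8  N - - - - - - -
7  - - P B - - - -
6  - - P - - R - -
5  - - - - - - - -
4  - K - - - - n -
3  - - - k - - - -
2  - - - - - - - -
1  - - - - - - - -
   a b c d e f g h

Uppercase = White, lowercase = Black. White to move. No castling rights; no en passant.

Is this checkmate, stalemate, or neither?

White to move; white king on b4.
In check: no.
Legal moves for White include: Nb6, Be8, Bc8, Be6, Bf5+, Bxg4, Rf8, Rf7, Rh6, Rg6, Re6, Rd6+, Rf5, Rf4, Rf3+, Rf2, Rf1, Kc5, ... (list truncated; more exist).
White has legal moves and is not in check → neither.

neither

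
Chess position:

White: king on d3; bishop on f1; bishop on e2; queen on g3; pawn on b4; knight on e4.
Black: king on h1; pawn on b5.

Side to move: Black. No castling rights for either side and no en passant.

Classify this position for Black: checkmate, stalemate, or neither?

stalemate

Black to move; black king on h1.
In check: no.
King squares — g1: attacked by Qg3; g2: attacked by Bf1; h2: attacked by Qg3.
Legal moves for Black: none.
Not in check and no legal moves → stalemate.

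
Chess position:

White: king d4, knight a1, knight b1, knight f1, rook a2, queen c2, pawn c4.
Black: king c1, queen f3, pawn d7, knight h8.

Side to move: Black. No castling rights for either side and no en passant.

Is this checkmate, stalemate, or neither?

Black to move; black king on c1.
In check: yes, from the white queen on c2.
King squares — b1: attacked by Qc2; d1: attacked by Qc2; b2: attacked by Ra2; c2: attacked by Na1; d2: attacked by Nb1.
Legal moves for Black: none.
In check with no legal moves → checkmate.

checkmate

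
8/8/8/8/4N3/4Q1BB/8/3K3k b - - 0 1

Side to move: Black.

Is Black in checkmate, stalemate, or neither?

stalemate

Black to move; black king on h1.
In check: no.
King squares — g1: attacked by Qe3; g2: attacked by Bh3; h2: attacked by Bg3.
Legal moves for Black: none.
Not in check and no legal moves → stalemate.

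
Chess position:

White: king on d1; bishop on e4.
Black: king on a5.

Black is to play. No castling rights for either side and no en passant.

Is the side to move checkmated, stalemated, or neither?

Black to move; black king on a5.
In check: no.
Legal moves for Black: Kb6, Ka6, Kb5, Kb4, Ka4.
Black has 5 legal moves and is not in check → neither.

neither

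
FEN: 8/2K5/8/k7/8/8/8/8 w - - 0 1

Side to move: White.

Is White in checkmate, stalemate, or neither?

White to move; white king on c7.
In check: no.
Legal moves for White: Kd8, Kc8, Kb8, Kd7, Kb7, Kd6, Kc6.
White has 7 legal moves and is not in check → neither.

neither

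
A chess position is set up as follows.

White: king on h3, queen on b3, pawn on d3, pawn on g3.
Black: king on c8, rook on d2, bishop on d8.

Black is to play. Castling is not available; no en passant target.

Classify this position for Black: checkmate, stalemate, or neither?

Black to move; black king on c8.
In check: no.
Legal moves for Black: Be7, Bc7, Bf6, Bb6, Bg5, Ba5, Bh4, Kd7, Kc7, Rxd3, Rh2+, Rg2, Rf2, Re2, Rc2, Rb2, Ra2, Rd1.
Black has 18 legal moves and is not in check → neither.

neither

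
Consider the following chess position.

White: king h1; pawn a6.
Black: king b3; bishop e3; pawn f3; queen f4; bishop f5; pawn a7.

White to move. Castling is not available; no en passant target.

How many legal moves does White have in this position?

White to move; king on h1.
In check: no.
Legal moves: none.
Count: 0.

0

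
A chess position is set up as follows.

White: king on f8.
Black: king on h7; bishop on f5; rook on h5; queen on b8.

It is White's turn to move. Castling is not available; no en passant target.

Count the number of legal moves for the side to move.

2

White to move; king on f8.
In check: yes, from the black queen on b8.
Legal moves: Kf7, Ke7.
Count: 2.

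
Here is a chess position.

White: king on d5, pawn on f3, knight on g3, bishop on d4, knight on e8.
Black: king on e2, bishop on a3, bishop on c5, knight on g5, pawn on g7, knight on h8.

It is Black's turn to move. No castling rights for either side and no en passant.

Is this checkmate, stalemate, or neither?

neither

Black to move; black king on e2.
In check: yes, from the white knight on g3.
Legal moves for Black: Kxf3, Kd3, Kd2, Ke1, Kd1.
Black is in check but has 5 legal moves → neither.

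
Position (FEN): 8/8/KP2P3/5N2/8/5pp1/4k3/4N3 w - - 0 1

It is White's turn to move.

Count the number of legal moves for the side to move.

18

White to move; king on a6.
In check: no.
Legal moves: Kb7, Ka7, Kb5, Ka5, Ng7, Ne7, Nh6, Nd6, Nh4, Nd4+, Nxg3+, Ne3, Nxf3, Nd3, Ng2, Nc2, e7, b7.
Count: 18.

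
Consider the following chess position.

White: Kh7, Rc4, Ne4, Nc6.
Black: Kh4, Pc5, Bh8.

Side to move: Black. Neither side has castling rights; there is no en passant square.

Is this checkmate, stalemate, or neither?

neither

Black to move; black king on h4.
In check: no.
Legal moves for Black: Bg7, Bf6, Be5, Bd4, Bc3, Bb2, Ba1, Kh5, Kg4, Kh3.
Black has 10 legal moves and is not in check → neither.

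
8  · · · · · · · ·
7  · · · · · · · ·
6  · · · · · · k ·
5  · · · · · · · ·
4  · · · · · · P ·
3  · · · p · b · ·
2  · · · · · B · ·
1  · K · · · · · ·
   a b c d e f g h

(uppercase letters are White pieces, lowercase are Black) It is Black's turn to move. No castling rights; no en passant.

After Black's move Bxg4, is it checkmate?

After Bxg4: white king on b1; in check: no.
White is not in check, so this cannot be checkmate.

no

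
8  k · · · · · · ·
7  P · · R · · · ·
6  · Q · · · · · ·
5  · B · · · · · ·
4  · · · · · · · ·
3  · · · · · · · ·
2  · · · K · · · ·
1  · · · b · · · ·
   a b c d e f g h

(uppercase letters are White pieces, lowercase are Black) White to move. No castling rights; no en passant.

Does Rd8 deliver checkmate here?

After Rd8: black king on a8; in check: yes, from the white rook on d8.
King squares — a7: attacked by Qb6; b7: attacked by Qb6; b8: attacked by Qb6.
Black has no legal moves → checkmate.

yes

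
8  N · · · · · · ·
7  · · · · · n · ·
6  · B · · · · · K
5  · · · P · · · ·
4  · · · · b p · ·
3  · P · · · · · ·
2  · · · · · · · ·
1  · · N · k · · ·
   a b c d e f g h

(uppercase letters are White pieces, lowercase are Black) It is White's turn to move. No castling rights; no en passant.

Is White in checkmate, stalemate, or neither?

neither

White to move; white king on h6.
In check: yes, from the black knight on f7.
King squares — g5: attacked by Nf7; h5: available; g6: attacked by Be4; g7: available; h7: attacked by Be4.
Legal moves for White: Kg7, Kh5.
White is in check but has 2 legal moves → neither.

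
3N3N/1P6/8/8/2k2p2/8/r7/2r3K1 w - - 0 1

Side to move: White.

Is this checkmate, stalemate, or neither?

checkmate

White to move; white king on g1.
In check: yes, from the black rook on c1.
King squares — f1: attacked by Rc1; h1: attacked by Rc1; f2: attacked by Ra2; g2: attacked by Ra2; h2: attacked by Ra2.
Legal moves for White: none.
In check with no legal moves → checkmate.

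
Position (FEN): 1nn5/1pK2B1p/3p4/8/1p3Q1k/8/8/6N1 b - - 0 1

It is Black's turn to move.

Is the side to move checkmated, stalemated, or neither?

Black to move; black king on h4.
In check: yes, from the white queen on f4.
King squares — g3: attacked by Qf4; h3: attacked by Ng1; g4: attacked by Qf4; g5: attacked by Qf4; h5: attacked by Bf7.
Legal moves for Black: none.
In check with no legal moves → checkmate.

checkmate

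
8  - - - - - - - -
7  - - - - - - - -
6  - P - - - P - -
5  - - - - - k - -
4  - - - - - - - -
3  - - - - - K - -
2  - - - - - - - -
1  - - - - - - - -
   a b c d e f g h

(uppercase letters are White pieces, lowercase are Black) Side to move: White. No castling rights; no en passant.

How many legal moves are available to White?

White to move; king on f3.
In check: no.
Legal moves: Kg3, Ke3, Kg2, Kf2, Ke2, f7, b7.
Count: 7.

7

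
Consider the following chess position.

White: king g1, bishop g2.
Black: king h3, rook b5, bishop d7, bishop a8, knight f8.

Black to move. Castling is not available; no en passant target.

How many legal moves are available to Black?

Black to move; king on h3.
In check: yes, from the white bishop on g2.
Legal moves: Kh4, Kg4, Kg3, Bxg2.
Count: 4.

4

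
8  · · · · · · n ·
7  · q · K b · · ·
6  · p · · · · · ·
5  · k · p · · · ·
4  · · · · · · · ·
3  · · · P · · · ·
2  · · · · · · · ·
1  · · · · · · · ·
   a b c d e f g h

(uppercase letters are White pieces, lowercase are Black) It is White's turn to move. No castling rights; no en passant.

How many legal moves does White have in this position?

2

White to move; king on d7.
In check: yes, from the black queen on b7.
Legal moves: Ke8, Ke6.
Count: 2.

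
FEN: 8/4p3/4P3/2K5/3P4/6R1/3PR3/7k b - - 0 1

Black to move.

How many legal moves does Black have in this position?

Black to move; king on h1.
In check: no.
Legal moves: none.
Count: 0.

0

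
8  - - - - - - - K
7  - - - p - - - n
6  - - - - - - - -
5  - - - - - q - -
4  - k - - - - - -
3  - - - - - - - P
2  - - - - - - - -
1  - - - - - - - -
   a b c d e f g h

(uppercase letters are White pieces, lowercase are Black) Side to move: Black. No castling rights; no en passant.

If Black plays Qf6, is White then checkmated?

no

After Qf6: white king on h8; in check: yes, from the black queen on f6.
White has 2 legal replies: Kg8, Kxh7.
In check but a legal move exists → not checkmate.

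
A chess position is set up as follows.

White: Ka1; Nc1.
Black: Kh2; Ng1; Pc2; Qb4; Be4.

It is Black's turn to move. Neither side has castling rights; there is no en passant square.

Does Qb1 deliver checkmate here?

After Qb1: white king on a1; in check: yes, from the black queen on b1.
King squares — b1: attacked by Pc2; a2: attacked by Qb1; b2: attacked by Qb1.
White has no legal moves → checkmate.

yes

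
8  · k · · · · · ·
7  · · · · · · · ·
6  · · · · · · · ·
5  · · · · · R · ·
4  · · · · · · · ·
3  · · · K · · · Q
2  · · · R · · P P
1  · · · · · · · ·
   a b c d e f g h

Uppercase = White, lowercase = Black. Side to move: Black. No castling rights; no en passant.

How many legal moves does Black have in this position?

5

Black to move; king on b8.
In check: no.
Legal moves: Kc8, Ka8, Kc7, Kb7, Ka7.
Count: 5.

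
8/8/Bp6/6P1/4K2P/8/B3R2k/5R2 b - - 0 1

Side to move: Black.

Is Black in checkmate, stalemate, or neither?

neither

Black to move; black king on h2.
In check: yes, from the white rook on e2.
Legal moves for Black: Kh3, Kg3.
Black is in check but has 2 legal moves → neither.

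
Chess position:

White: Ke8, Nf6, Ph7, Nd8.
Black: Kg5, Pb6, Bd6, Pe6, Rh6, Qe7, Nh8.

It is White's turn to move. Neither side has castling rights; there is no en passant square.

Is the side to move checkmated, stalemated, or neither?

checkmate

White to move; white king on e8.
In check: yes, from the black queen on e7.
King squares — d7: attacked by Qe7; e7: attacked by Bd6; f7: attacked by Qe7; d8: own knight; f8: attacked by Qe7.
Legal moves for White: none.
In check with no legal moves → checkmate.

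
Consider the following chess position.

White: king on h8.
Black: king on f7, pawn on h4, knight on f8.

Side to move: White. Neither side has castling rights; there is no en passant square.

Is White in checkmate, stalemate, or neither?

stalemate

White to move; white king on h8.
In check: no.
King squares — g7: attacked by Kf7; h7: attacked by Nf8; g8: attacked by Kf7.
Legal moves for White: none.
Not in check and no legal moves → stalemate.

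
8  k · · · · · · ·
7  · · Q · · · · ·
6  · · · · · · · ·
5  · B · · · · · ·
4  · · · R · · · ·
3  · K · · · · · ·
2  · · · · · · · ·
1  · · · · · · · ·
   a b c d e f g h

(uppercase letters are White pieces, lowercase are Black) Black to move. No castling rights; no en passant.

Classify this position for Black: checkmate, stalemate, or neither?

Black to move; black king on a8.
In check: no.
King squares — a7: attacked by Qc7; b7: attacked by Qc7; b8: attacked by Qc7.
Legal moves for Black: none.
Not in check and no legal moves → stalemate.

stalemate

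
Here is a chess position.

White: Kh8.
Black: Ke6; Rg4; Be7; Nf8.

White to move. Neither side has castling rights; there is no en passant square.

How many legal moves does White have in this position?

0

White to move; king on h8.
In check: no.
Legal moves: none.
Count: 0.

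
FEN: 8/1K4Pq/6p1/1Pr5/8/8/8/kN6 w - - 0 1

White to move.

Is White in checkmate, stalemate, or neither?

neither

White to move; white king on b7.
In check: no.
Legal moves for White: Kb8, Ka8, Ka7, Kb6, Ka6, Nc3, Na3, Nd2, b6.
White has 9 legal moves and is not in check → neither.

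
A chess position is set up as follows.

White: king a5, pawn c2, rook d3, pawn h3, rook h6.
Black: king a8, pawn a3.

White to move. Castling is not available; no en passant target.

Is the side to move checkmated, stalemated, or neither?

White to move; white king on a5.
In check: no.
Legal moves for White include: Rh8+, Rh7, Rg6, Rf6, Re6, Rhd6, Rc6, Rb6, Ra6+, Rh5, Rh4, Kb6, Ka6, Kb5, Kb4, Ka4, Rd8+, Rd7, ... (list truncated; more exist).
White has legal moves and is not in check → neither.

neither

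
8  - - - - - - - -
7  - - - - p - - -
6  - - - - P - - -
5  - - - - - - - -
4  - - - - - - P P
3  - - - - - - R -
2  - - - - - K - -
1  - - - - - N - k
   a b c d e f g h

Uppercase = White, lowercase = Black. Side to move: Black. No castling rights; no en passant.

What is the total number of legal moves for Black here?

Black to move; king on h1.
In check: no.
Legal moves: none.
Count: 0.

0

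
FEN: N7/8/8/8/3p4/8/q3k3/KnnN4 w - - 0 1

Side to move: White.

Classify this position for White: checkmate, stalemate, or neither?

checkmate

White to move; white king on a1.
In check: yes, from the black queen on a2.
King squares — b1: attacked by Qa2; a2: attacked by Nc1; b2: attacked by Qa2.
Legal moves for White: none.
In check with no legal moves → checkmate.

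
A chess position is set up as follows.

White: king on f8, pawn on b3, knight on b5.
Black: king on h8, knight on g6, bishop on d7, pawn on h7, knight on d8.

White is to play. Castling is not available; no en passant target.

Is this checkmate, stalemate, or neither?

checkmate

White to move; white king on f8.
In check: yes, from the black knight on g6.
King squares — e7: attacked by Ng6; f7: attacked by Nd8; g7: attacked by Kh8; e8: attacked by Bd7; g8: attacked by Kh8.
Legal moves for White: none.
In check with no legal moves → checkmate.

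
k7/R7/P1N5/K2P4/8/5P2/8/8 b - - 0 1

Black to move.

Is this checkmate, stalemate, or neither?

Black to move; black king on a8.
In check: yes, from the white rook on a7.
King squares — a7: attacked by Nc6; b7: attacked by Pa6; b8: attacked by Nc6.
Legal moves for Black: none.
In check with no legal moves → checkmate.

checkmate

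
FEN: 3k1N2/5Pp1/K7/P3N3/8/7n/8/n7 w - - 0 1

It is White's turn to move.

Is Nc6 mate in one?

After Nc6: black king on d8; in check: yes, from the white knight on c6.
Black has 2 legal replies: Kc8, Kc7.
In check but a legal move exists → not checkmate.

no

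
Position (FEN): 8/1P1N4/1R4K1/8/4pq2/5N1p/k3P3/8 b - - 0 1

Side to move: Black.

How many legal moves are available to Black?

23

Black to move; king on a2.
In check: no.
Legal moves: Qf8, Qb8, Qf7+, Qc7, Qh6+, Qf6+, Qd6+, Qg5+, Qf5+, Qe5, Qh4, Qg4+, Qg3+, Qxf3, Qe3, Qh2, Qd2, Qc1, Ka3, Ka1, exf3, e3, h2.
Count: 23.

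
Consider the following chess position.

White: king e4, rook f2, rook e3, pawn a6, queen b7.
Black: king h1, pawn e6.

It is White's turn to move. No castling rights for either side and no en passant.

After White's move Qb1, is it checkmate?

After Qb1: black king on h1; in check: yes, from the white queen on b1.
King squares — g1: attacked by Qb1; g2: attacked by Rf2; h2: attacked by Rf2.
Black has no legal moves → checkmate.

yes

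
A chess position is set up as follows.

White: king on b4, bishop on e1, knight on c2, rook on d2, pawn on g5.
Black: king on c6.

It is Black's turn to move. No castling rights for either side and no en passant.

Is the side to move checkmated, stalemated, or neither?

neither

Black to move; black king on c6.
In check: no.
Legal moves for Black: Kc7, Kb7, Kb6.
Black has 3 legal moves and is not in check → neither.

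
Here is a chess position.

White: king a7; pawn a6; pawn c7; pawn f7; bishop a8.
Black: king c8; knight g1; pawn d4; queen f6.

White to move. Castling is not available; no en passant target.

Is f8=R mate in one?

no

After f8=R: black king on c8; in check: yes, from the white rook on f8.
Black has 4 legal replies: Kd7, Kxc7, Qxf8, Qd8.
In check but a legal move exists → not checkmate.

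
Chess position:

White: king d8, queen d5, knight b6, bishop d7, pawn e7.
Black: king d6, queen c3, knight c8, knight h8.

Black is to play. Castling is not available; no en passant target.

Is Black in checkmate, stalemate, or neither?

Black to move; black king on d6.
In check: yes, from the white queen on d5.
King squares — c5: attacked by Qd5; d5: attacked by Nb6; e5: attacked by Qd5; c6: attacked by Qd5; e6: attacked by Qd5; c7: attacked by Kd8; d7: attacked by Qd5; e7: attacked by Kd8.
Legal moves for Black: none.
In check with no legal moves → checkmate.

checkmate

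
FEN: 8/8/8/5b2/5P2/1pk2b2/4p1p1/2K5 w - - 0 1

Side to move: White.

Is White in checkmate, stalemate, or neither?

stalemate

White to move; white king on c1.
In check: no.
King squares — b1: attacked by Bf5; d1: attacked by Pe2; b2: attacked by Kc3; c2: attacked by Pb3; d2: attacked by Kc3.
Legal moves for White: none.
Not in check and no legal moves → stalemate.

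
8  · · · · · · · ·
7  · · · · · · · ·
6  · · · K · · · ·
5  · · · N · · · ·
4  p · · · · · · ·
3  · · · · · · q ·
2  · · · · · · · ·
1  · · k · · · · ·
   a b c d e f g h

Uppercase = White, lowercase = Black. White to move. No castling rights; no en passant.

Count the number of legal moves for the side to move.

White to move; king on d6.
In check: yes, from the black queen on g3.
Legal moves: Ke7, Kd7, Ke6, Kc6, Kc5, Nf4.
Count: 6.

6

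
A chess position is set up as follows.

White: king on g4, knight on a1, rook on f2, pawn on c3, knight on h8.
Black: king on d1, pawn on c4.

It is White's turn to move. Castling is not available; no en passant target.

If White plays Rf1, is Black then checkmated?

no

After Rf1: black king on d1; in check: yes, from the white rook on f1.
Black has 2 legal replies: Ke2, Kd2.
In check but a legal move exists → not checkmate.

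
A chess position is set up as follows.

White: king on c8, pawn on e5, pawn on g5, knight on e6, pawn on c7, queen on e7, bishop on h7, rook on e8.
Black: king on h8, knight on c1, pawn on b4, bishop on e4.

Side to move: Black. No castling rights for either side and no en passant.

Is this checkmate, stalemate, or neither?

Black to move; black king on h8.
In check: yes, from the white rook on e8.
King squares — g7: attacked by Ne6; h7: attacked by Qe7; g8: attacked by Bh7.
Legal moves for Black: none.
In check with no legal moves → checkmate.

checkmate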